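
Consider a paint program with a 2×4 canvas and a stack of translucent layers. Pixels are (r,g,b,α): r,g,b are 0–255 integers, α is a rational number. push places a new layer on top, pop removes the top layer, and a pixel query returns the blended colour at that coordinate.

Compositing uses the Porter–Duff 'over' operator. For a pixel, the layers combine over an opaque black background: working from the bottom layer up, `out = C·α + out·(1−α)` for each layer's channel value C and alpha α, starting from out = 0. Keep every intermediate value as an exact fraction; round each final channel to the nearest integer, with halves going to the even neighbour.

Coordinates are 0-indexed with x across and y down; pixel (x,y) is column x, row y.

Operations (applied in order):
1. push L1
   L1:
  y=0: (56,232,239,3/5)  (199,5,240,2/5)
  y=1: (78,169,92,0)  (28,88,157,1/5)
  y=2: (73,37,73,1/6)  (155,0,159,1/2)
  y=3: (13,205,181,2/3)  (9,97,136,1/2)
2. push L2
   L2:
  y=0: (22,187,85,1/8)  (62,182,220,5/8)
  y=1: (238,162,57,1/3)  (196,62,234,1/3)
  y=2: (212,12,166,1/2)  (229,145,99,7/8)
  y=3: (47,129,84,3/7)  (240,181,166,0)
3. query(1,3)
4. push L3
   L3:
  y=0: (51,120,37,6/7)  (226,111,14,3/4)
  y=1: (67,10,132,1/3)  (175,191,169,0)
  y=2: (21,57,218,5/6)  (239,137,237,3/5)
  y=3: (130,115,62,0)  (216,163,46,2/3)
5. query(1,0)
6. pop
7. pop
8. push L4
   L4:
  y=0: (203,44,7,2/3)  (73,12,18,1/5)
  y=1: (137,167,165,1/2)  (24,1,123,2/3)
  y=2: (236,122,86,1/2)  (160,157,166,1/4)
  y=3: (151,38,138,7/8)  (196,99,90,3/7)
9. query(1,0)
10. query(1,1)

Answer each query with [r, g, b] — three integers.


at x=1,y=3 over L1,L2:
L1 α=1/2: [9/2, 97/2, 68]
L2 α=0: [9/2, 97/2, 68]
rounded: [4, 48, 68]

at x=1,y=0 over L1,L2,L3:
+L1 (α=2/5) → [398/5, 2, 96]
+L2 (α=5/8) → [343/5, 229/2, 347/2]
+L3 (α=3/4) → [3733/20, 895/8, 431/8]
→ [187, 112, 54]

at x=1,y=0 over L1,L4:
after L1 α=2/5: [398/5, 2, 96]
after L4 α=1/5: [1957/25, 4, 402/5]
→ [78, 4, 80]

(1,1) stack=L1,L4; from [0,0,0]:
after L1 α=1/5: [28/5, 88/5, 157/5]
after L4 α=2/3: [268/15, 98/15, 1387/15]
→ [18, 7, 92]


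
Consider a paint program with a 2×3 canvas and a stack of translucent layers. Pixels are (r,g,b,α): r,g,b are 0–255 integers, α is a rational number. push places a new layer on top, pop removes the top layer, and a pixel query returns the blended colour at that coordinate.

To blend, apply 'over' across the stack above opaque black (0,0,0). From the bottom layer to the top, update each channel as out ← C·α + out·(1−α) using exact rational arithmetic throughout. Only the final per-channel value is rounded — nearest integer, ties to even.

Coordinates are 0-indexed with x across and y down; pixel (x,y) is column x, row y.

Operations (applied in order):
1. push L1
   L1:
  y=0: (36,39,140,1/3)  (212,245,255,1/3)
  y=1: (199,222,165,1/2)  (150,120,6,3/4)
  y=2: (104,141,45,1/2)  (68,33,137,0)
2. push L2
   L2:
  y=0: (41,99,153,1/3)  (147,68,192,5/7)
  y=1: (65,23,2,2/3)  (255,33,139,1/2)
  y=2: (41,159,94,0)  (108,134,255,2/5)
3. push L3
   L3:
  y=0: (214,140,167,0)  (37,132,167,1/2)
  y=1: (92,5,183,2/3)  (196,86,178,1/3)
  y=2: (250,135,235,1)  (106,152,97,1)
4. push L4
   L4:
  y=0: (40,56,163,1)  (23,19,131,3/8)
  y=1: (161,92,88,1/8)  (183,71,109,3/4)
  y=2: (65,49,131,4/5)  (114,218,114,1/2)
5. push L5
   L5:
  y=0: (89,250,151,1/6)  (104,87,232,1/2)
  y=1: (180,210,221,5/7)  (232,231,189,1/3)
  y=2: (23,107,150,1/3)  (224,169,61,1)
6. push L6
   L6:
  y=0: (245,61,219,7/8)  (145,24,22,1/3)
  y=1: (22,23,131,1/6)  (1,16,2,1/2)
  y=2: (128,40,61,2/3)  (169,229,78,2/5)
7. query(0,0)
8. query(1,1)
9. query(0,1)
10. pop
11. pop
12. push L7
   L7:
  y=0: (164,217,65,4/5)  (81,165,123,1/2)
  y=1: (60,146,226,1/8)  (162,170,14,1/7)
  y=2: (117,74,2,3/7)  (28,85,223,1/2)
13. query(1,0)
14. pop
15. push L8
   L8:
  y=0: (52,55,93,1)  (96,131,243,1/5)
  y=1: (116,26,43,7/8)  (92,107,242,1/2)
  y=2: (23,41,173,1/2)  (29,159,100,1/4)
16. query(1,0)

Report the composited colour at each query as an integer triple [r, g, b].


query (0,0) [L1,L2,L3,L4,L5,L6] — begin 0,0,0
+L1 (α=1/3) → [12, 13, 140/3]
+L2 (α=1/3) → [65/3, 125/3, 739/9]
+L3 (α=0) → [65/3, 125/3, 739/9]
+L4 (α=1) → [40, 56, 163]
+L5 (α=1/6) → [289/6, 265/3, 161]
+L6 (α=7/8) → [10579/48, 773/12, 847/4]
rounded: [220, 64, 212]

query (1,1) [L1,L2,L3,L4,L5,L6] — begin 0,0,0
after L1 α=3/4: [225/2, 90, 9/2]
after L2 α=1/2: [735/4, 123/2, 287/4]
after L3 α=1/3: [1127/6, 209/3, 643/6]
after L4 α=3/4: [4421/24, 212/3, 2605/24]
after L5 α=1/3: [7205/36, 1117/9, 4873/36]
after L6 α=1/2: [7241/72, 1261/18, 4945/72]
= [101, 70, 69]

at x=0,y=1 over L1,L2,L3,L4,L5,L6:
+L1 (α=1/2) → [199/2, 111, 165/2]
+L2 (α=2/3) → [153/2, 157/3, 173/6]
+L3 (α=2/3) → [521/6, 187/9, 2369/18]
+L4 (α=1/8) → [4613/48, 2137/72, 18167/144]
+L5 (α=5/7) → [26213/168, 39937/252, 13961/72]
+L6 (α=1/6) → [134761/1008, 205481/1512, 79237/432]
rounded: [134, 136, 183]

(1,0) stack=L1,L2,L3,L4,L7; from [0,0,0]:
+L1 (α=1/3) → [212/3, 245/3, 85]
+L2 (α=5/7) → [2629/21, 1510/21, 1130/7]
+L3 (α=1/2) → [1703/21, 2141/21, 2299/14]
+L4 (α=3/8) → [2491/42, 5951/84, 16997/112]
+L7 (α=1/2) → [5893/84, 19811/168, 30773/224]
→ [70, 118, 137]

(1,0) stack=L1,L2,L3,L4,L8; from [0,0,0]:
after L1 α=1/3: [212/3, 245/3, 85]
after L2 α=5/7: [2629/21, 1510/21, 1130/7]
after L3 α=1/2: [1703/21, 2141/21, 2299/14]
after L4 α=3/8: [2491/42, 5951/84, 16997/112]
after L8 α=1/5: [6998/105, 8702/105, 23801/140]
= [67, 83, 170]


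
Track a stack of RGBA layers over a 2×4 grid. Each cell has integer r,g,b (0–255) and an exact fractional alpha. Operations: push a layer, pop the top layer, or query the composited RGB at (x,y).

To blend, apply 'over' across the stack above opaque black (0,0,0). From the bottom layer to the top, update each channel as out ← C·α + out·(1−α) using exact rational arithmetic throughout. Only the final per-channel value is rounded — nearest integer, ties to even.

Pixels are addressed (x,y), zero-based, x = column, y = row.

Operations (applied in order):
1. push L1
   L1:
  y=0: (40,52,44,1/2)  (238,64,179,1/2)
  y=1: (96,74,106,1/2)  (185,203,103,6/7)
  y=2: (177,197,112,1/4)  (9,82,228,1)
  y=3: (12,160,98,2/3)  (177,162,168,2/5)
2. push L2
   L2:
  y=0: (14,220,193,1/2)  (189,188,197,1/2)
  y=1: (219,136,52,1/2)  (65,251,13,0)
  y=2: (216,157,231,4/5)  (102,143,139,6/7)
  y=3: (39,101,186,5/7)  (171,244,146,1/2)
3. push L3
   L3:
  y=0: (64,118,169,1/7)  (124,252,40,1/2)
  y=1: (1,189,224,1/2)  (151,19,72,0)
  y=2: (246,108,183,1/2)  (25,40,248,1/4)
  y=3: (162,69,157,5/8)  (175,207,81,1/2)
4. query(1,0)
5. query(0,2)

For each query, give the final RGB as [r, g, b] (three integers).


at x=1,y=0 over L1,L2,L3:
L1 α=1/2: [119, 32, 179/2]
L2 α=1/2: [154, 110, 573/4]
L3 α=1/2: [139, 181, 733/8]
= [139, 181, 92]

at x=0,y=2 over L1,L2,L3:
+L1 (α=1/4) → [177/4, 197/4, 28]
+L2 (α=4/5) → [3633/20, 2709/20, 952/5]
+L3 (α=1/2) → [8553/40, 4869/40, 1867/10]
→ [214, 122, 187]


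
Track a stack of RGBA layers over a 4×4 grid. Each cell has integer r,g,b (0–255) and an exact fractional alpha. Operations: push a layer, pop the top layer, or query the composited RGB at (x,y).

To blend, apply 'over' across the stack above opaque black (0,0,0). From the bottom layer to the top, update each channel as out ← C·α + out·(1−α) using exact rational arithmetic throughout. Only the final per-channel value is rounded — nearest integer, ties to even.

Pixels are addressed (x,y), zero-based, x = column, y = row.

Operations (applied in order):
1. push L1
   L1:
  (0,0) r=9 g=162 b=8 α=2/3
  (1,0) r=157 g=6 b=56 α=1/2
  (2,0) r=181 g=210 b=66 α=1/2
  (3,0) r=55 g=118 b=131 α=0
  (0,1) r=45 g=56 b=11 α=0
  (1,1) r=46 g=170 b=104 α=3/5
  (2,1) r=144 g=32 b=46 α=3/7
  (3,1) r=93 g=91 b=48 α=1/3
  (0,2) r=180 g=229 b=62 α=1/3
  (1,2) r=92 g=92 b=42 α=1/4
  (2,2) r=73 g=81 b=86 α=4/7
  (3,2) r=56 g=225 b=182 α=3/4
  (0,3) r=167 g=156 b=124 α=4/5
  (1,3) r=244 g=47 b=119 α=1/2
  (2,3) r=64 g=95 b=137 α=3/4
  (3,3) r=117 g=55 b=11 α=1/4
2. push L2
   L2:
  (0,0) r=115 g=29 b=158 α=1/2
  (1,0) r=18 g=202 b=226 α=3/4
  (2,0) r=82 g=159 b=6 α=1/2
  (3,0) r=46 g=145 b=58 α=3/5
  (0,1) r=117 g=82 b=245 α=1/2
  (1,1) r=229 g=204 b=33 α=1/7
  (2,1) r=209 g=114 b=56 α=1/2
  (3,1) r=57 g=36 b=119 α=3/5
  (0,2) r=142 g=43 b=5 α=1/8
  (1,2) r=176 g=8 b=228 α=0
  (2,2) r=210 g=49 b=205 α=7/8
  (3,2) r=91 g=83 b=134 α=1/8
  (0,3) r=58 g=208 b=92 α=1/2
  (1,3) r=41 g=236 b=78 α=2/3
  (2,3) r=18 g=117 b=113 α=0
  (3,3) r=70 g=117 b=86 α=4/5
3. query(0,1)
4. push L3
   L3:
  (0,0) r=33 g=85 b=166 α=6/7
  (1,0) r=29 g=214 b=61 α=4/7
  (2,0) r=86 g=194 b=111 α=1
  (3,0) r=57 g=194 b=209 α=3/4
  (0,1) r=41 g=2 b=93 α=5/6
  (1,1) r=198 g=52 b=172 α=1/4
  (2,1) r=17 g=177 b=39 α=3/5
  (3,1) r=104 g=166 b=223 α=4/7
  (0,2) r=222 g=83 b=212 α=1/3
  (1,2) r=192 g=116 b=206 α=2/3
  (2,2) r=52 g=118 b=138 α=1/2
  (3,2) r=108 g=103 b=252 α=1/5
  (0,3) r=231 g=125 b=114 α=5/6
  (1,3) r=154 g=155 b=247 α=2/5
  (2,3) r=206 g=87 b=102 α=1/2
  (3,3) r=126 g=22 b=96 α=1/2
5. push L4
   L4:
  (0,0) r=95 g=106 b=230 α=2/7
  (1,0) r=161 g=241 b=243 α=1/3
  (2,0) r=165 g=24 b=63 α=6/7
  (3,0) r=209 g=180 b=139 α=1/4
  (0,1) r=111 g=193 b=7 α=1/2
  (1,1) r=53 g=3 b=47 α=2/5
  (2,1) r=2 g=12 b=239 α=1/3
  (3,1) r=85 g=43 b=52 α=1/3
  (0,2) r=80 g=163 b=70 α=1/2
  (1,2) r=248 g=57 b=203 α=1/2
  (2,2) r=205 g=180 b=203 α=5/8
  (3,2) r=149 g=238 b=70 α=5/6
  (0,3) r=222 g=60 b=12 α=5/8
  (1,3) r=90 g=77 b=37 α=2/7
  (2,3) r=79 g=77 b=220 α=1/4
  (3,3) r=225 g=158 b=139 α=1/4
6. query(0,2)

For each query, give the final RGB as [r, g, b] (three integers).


(0,1) stack=L1,L2; from [0,0,0]:
+L1 (α=0) → [0, 0, 0]
+L2 (α=1/2) → [117/2, 41, 245/2]
rounded: [58, 41, 122]

at x=0,y=2 over L1,L2,L3,L4:
L1 α=1/3: [60, 229/3, 62/3]
L2 α=1/8: [281/4, 433/6, 449/24]
L3 α=1/3: [725/6, 682/9, 2993/36]
L4 α=1/2: [1205/12, 2149/18, 5513/72]
→ [100, 119, 77]


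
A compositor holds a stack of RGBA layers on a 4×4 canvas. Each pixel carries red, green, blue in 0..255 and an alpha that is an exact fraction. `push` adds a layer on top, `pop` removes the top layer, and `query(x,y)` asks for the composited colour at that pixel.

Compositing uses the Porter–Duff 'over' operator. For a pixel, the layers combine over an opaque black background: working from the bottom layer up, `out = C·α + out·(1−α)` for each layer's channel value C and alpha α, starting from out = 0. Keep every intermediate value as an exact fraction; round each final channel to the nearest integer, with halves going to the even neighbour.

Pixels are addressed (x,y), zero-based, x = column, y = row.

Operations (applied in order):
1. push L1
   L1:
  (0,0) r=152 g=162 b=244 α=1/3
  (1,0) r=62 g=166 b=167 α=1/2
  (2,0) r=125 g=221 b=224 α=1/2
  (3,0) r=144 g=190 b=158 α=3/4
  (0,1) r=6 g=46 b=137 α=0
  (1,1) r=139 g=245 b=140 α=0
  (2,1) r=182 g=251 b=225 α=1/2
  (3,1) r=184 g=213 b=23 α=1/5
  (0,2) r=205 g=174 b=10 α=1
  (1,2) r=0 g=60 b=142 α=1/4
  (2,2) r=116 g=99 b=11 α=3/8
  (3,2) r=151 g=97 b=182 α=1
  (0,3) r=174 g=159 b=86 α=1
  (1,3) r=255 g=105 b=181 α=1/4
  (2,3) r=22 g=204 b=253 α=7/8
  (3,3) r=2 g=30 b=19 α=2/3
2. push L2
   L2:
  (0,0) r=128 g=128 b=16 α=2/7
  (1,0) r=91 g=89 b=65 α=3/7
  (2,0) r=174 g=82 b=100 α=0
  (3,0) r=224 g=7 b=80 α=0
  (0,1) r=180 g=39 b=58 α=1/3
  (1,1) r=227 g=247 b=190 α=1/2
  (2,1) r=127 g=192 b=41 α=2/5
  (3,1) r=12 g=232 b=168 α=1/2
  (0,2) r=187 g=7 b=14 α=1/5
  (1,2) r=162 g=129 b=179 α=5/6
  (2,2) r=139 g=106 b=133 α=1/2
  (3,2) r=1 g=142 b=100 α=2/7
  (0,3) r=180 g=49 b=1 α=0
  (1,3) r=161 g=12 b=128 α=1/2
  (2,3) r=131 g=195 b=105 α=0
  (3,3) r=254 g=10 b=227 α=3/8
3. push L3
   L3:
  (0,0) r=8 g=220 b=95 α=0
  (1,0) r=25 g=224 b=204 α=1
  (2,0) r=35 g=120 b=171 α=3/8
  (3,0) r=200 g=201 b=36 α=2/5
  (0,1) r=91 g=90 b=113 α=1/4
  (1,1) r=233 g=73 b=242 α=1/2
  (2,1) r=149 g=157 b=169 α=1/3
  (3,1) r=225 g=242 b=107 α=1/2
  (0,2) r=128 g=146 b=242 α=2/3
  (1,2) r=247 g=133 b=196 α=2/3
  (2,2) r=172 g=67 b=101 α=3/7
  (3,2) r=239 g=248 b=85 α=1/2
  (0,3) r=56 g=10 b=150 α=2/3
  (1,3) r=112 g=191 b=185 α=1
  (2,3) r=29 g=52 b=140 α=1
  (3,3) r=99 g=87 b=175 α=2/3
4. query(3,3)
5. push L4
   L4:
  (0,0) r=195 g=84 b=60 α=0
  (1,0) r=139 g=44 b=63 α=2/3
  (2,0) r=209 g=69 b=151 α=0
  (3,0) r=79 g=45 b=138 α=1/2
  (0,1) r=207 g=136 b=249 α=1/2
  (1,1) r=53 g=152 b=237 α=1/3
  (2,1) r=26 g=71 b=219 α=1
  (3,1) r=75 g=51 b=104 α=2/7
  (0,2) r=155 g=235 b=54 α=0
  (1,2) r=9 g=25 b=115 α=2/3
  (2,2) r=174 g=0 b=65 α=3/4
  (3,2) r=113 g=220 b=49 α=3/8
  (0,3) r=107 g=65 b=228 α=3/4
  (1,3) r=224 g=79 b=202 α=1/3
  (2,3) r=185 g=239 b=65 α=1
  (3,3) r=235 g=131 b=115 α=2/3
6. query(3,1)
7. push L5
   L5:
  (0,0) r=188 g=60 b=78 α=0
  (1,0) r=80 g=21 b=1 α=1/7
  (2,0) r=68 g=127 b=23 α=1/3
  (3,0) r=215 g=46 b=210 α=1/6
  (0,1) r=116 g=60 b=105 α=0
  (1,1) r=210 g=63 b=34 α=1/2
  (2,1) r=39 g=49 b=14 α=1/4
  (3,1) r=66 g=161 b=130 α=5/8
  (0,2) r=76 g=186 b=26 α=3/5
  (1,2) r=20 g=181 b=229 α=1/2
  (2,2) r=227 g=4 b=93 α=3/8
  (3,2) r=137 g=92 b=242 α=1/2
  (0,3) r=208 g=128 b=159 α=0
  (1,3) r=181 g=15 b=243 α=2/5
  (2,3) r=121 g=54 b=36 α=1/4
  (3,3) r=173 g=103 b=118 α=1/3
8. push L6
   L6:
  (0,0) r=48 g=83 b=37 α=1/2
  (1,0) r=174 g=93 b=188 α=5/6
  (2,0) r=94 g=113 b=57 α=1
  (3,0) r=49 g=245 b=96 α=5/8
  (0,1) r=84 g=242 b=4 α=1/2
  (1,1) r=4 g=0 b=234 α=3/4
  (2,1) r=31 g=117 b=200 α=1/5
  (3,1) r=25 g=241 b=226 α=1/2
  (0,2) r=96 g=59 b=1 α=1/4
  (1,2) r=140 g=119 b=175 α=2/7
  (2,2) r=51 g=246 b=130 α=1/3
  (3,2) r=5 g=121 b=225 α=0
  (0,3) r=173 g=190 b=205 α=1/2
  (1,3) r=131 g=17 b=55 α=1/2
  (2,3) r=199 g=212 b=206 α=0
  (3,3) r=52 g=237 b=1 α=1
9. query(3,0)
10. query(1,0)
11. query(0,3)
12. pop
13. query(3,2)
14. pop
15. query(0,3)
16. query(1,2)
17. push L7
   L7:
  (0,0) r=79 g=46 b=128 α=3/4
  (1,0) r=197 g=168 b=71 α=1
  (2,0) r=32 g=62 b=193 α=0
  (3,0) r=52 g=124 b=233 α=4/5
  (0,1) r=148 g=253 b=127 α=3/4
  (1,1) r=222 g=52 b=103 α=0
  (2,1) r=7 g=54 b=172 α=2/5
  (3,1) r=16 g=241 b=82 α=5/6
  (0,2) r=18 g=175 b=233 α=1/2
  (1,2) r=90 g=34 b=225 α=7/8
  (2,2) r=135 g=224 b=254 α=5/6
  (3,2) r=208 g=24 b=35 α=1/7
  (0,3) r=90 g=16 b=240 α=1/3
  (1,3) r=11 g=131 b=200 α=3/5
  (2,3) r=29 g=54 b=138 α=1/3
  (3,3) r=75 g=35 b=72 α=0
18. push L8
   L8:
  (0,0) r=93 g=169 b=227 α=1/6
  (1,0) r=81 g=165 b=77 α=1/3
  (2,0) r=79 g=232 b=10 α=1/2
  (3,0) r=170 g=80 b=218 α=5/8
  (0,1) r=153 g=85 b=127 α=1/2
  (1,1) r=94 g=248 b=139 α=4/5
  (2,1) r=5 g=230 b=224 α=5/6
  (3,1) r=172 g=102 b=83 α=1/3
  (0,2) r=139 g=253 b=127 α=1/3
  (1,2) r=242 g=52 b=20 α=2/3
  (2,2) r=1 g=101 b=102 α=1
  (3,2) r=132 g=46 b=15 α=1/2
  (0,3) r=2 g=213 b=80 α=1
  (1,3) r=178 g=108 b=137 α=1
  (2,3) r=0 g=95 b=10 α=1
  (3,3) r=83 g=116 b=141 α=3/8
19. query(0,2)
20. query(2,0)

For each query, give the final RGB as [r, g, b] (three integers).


at x=3,y=3 over L1,L2,L3:
L1 α=2/3: [4/3, 20, 38/3]
L2 α=3/8: [1153/12, 65/4, 2233/24]
L3 α=2/3: [3529/36, 761/12, 10633/72]
→ [98, 63, 148]

at x=3,y=1 over L1,L2,L3,L4:
after L1 α=1/5: [184/5, 213/5, 23/5]
after L2 α=1/2: [122/5, 1373/10, 863/10]
after L3 α=1/2: [1247/10, 3793/20, 1933/20]
after L4 α=2/7: [221/2, 4201/28, 395/4]
→ [110, 150, 99]

query (3,0) [L1,L2,L3,L4,L5,L6] — begin 0,0,0
+L1 (α=3/4) → [108, 285/2, 237/2]
+L2 (α=0) → [108, 285/2, 237/2]
+L3 (α=2/5) → [724/5, 1659/10, 171/2]
+L4 (α=1/2) → [1119/10, 2109/20, 447/4]
+L5 (α=1/6) → [1549/12, 2293/24, 1025/8]
+L6 (α=5/8) → [2529/32, 12093/64, 6915/64]
= [79, 189, 108]

at x=1,y=0 over L1,L2,L3,L4,L5,L6:
L1 α=1/2: [31, 83, 167/2]
L2 α=3/7: [397/7, 599/7, 529/7]
L3 α=1: [25, 224, 204]
L4 α=2/3: [101, 104, 110]
L5 α=1/7: [98, 645/7, 661/7]
L6 α=5/6: [484/3, 650/7, 7241/42]
rounded: [161, 93, 172]

at x=0,y=3 over L1,L2,L3,L4,L5,L6:
L1 α=1: [174, 159, 86]
L2 α=0: [174, 159, 86]
L3 α=2/3: [286/3, 179/3, 386/3]
L4 α=3/4: [1249/12, 191/3, 1219/6]
L5 α=0: [1249/12, 191/3, 1219/6]
L6 α=1/2: [3325/24, 761/6, 2449/12]
= [139, 127, 204]

at x=3,y=2 over L1,L2,L3,L4,L5:
after L1 α=1: [151, 97, 182]
after L2 α=2/7: [757/7, 769/7, 1110/7]
after L3 α=1/2: [1215/7, 2505/14, 1705/14]
after L4 α=3/8: [1056/7, 21765/112, 10583/112]
after L5 α=1/2: [2015/14, 32069/224, 37687/224]
→ [144, 143, 168]

query (0,3) [L1,L2,L3,L4] — begin 0,0,0
after L1 α=1: [174, 159, 86]
after L2 α=0: [174, 159, 86]
after L3 α=2/3: [286/3, 179/3, 386/3]
after L4 α=3/4: [1249/12, 191/3, 1219/6]
= [104, 64, 203]

query (1,2) [L1,L2,L3,L4] — begin 0,0,0
+L1 (α=1/4) → [0, 15, 71/2]
+L2 (α=5/6) → [135, 110, 1861/12]
+L3 (α=2/3) → [629/3, 376/3, 6565/36]
+L4 (α=2/3) → [683/9, 526/9, 14845/108]
→ [76, 58, 137]

query (0,2) [L1,L2,L3,L4,L7,L8] — begin 0,0,0
+L1 (α=1) → [205, 174, 10]
+L2 (α=1/5) → [1007/5, 703/5, 54/5]
+L3 (α=2/3) → [2287/15, 721/5, 2474/15]
+L4 (α=0) → [2287/15, 721/5, 2474/15]
+L7 (α=1/2) → [2557/30, 798/5, 5969/30]
+L8 (α=1/3) → [4642/45, 2861/15, 7874/45]
rounded: [103, 191, 175]

at x=2,y=0 over L1,L2,L3,L4,L7,L8:
after L1 α=1/2: [125/2, 221/2, 112]
after L2 α=0: [125/2, 221/2, 112]
after L3 α=3/8: [835/16, 1825/16, 1073/8]
after L4 α=0: [835/16, 1825/16, 1073/8]
after L7 α=0: [835/16, 1825/16, 1073/8]
after L8 α=1/2: [2099/32, 5537/32, 1153/16]
rounded: [66, 173, 72]


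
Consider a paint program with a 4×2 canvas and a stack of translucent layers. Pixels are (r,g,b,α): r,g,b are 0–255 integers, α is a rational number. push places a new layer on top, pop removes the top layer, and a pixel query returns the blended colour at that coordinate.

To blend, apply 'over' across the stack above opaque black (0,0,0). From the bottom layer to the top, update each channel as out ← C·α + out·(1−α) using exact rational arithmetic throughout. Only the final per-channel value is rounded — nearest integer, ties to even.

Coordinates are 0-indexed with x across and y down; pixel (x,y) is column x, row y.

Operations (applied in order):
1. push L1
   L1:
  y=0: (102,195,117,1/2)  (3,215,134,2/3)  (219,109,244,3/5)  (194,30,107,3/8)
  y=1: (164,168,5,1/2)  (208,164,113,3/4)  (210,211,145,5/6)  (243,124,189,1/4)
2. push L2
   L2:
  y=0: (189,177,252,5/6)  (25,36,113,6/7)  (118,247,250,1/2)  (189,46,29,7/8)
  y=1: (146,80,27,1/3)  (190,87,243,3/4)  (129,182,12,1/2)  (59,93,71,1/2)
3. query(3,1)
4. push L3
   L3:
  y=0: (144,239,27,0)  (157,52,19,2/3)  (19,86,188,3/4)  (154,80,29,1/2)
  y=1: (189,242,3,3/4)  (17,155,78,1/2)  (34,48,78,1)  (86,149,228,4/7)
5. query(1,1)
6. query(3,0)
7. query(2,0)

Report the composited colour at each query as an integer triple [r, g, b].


at x=3,y=1 over L1,L2:
+L1 (α=1/4) → [243/4, 31, 189/4]
+L2 (α=1/2) → [479/8, 62, 473/8]
→ [60, 62, 59]

query (1,1) [L1,L2,L3] — begin 0,0,0
after L1 α=3/4: [156, 123, 339/4]
after L2 α=3/4: [363/2, 96, 3255/16]
after L3 α=1/2: [397/4, 251/2, 4503/32]
= [99, 126, 141]

(3,0) stack=L1,L2,L3; from [0,0,0]:
+L1 (α=3/8) → [291/4, 45/4, 321/8]
+L2 (α=7/8) → [5583/32, 1333/32, 1945/64]
+L3 (α=1/2) → [10511/64, 3893/64, 3801/128]
rounded: [164, 61, 30]

query (2,0) [L1,L2,L3] — begin 0,0,0
L1 α=3/5: [657/5, 327/5, 732/5]
L2 α=1/2: [1247/10, 781/5, 991/5]
L3 α=3/4: [1817/40, 2071/20, 3811/20]
= [45, 104, 191]


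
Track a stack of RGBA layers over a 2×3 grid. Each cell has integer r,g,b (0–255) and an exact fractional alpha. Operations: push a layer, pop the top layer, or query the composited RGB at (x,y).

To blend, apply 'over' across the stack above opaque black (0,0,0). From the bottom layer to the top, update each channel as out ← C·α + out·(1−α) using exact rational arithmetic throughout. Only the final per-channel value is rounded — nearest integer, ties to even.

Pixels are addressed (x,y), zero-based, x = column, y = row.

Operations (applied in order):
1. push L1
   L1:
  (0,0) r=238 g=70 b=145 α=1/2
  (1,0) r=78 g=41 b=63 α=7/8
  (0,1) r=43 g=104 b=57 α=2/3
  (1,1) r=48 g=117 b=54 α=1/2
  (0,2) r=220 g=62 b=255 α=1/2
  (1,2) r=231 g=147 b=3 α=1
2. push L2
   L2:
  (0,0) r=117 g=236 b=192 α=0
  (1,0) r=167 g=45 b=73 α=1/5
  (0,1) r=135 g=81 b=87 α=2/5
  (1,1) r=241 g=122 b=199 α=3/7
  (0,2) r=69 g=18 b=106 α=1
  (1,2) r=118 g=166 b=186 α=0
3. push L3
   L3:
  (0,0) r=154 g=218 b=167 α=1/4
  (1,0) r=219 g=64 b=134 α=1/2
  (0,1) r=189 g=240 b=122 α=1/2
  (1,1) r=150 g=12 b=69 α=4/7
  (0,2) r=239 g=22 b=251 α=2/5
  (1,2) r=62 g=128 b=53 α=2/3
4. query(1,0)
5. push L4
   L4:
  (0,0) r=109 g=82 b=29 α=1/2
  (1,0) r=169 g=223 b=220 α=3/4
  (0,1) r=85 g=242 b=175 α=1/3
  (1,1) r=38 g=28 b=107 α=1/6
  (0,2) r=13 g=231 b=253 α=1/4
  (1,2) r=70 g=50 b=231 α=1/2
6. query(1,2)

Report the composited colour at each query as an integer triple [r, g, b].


query (1,0) [L1,L2,L3] — begin 0,0,0
+L1 (α=7/8) → [273/4, 287/8, 441/8]
+L2 (α=1/5) → [88, 377/10, 587/10]
+L3 (α=1/2) → [307/2, 1017/20, 1927/20]
= [154, 51, 96]

(1,2) stack=L1,L2,L3,L4; from [0,0,0]:
+L1 (α=1) → [231, 147, 3]
+L2 (α=0) → [231, 147, 3]
+L3 (α=2/3) → [355/3, 403/3, 109/3]
+L4 (α=1/2) → [565/6, 553/6, 401/3]
= [94, 92, 134]


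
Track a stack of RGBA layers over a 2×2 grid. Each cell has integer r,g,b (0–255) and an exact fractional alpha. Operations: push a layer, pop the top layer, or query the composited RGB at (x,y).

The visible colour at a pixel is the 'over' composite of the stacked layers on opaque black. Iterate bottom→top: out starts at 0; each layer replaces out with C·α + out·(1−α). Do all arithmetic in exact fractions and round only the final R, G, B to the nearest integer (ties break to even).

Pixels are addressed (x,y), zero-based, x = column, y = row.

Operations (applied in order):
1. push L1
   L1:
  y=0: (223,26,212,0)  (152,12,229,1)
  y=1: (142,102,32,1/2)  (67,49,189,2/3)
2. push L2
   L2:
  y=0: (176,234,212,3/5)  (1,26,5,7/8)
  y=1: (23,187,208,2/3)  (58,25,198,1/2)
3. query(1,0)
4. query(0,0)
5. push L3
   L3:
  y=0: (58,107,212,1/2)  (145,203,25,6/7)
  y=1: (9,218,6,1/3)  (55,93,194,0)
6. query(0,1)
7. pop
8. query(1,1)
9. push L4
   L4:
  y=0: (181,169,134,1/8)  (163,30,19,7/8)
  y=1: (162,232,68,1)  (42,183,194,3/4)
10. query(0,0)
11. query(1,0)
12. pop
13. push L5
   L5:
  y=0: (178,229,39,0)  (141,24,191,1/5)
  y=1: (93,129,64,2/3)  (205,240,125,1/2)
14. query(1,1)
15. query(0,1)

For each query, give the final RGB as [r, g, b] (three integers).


(1,0) stack=L1,L2; from [0,0,0]:
L1 α=1: [152, 12, 229]
L2 α=7/8: [159/8, 97/4, 33]
→ [20, 24, 33]

(0,0) stack=L1,L2; from [0,0,0]:
+L1 (α=0) → [0, 0, 0]
+L2 (α=3/5) → [528/5, 702/5, 636/5]
= [106, 140, 127]

query (0,1) [L1,L2,L3] — begin 0,0,0
after L1 α=1/2: [71, 51, 16]
after L2 α=2/3: [39, 425/3, 144]
after L3 α=1/3: [29, 1504/9, 98]
= [29, 167, 98]

query (1,1) [L1,L2] — begin 0,0,0
+L1 (α=2/3) → [134/3, 98/3, 126]
+L2 (α=1/2) → [154/3, 173/6, 162]
→ [51, 29, 162]

at x=0,y=0 over L1,L2,L4:
L1 α=0: [0, 0, 0]
L2 α=3/5: [528/5, 702/5, 636/5]
L4 α=1/8: [4601/40, 5759/40, 2561/20]
rounded: [115, 144, 128]

query (1,0) [L1,L2,L4] — begin 0,0,0
+L1 (α=1) → [152, 12, 229]
+L2 (α=7/8) → [159/8, 97/4, 33]
+L4 (α=7/8) → [9287/64, 937/32, 83/4]
rounded: [145, 29, 21]

at x=1,y=1 over L1,L2,L5:
after L1 α=2/3: [134/3, 98/3, 126]
after L2 α=1/2: [154/3, 173/6, 162]
after L5 α=1/2: [769/6, 1613/12, 287/2]
→ [128, 134, 144]

at x=0,y=1 over L1,L2,L5:
L1 α=1/2: [71, 51, 16]
L2 α=2/3: [39, 425/3, 144]
L5 α=2/3: [75, 1199/9, 272/3]
rounded: [75, 133, 91]


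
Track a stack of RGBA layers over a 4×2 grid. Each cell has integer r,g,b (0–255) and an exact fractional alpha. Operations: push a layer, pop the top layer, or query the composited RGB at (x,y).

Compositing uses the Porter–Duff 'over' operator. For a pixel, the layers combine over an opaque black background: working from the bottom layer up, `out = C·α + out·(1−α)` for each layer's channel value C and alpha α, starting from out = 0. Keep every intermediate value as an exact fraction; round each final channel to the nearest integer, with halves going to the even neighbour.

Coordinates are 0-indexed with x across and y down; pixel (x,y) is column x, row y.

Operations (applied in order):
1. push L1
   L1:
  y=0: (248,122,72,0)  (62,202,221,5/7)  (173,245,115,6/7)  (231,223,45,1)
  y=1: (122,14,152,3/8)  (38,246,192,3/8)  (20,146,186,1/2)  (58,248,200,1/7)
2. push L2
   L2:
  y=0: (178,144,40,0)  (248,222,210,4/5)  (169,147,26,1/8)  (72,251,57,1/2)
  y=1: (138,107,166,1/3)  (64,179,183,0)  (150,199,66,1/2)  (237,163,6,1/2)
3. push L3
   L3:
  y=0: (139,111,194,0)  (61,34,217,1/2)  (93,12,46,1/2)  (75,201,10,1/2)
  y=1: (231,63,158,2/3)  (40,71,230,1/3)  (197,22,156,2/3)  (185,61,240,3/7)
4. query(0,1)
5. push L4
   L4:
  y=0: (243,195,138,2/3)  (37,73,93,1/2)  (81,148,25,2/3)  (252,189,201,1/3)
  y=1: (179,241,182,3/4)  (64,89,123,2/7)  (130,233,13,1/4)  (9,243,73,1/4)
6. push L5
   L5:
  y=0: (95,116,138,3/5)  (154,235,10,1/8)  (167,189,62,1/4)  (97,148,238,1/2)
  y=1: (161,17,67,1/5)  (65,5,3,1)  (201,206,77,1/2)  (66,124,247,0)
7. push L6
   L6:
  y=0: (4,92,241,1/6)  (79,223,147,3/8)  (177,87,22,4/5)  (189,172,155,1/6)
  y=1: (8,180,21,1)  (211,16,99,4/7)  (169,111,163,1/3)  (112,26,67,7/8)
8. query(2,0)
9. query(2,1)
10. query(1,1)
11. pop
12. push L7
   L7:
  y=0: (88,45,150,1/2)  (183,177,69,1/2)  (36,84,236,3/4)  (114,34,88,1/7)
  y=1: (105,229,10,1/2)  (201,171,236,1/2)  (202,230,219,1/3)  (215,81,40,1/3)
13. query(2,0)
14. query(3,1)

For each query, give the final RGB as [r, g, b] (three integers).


query (0,1) [L1,L2,L3] — begin 0,0,0
after L1 α=3/8: [183/4, 21/4, 57]
after L2 α=1/3: [153/2, 235/6, 280/3]
after L3 α=2/3: [359/2, 991/18, 1228/9]
→ [180, 55, 136]

(2,0) stack=L1,L2,L3,L4,L5,L6; from [0,0,0]:
after L1 α=6/7: [1038/7, 210, 690/7]
after L2 α=1/8: [1207/8, 1617/8, 179/2]
after L3 α=1/2: [1951/16, 1713/16, 271/4]
after L4 α=2/3: [4543/48, 6449/48, 157/4]
after L5 α=1/4: [7215/64, 9473/64, 719/16]
after L6 α=4/5: [52527/320, 6349/64, 2127/80]
→ [164, 99, 27]

at x=2,y=1 over L1,L2,L3,L4,L5,L6:
after L1 α=1/2: [10, 73, 93]
after L2 α=1/2: [80, 136, 159/2]
after L3 α=2/3: [158, 60, 261/2]
after L4 α=1/4: [151, 413/4, 809/8]
after L5 α=1/2: [176, 1237/8, 1425/16]
after L6 α=1/3: [521/3, 1681/12, 2729/24]
→ [174, 140, 114]

query (1,1) [L1,L2,L3,L4,L5,L6] — begin 0,0,0
+L1 (α=3/8) → [57/4, 369/4, 72]
+L2 (α=0) → [57/4, 369/4, 72]
+L3 (α=1/3) → [137/6, 511/6, 374/3]
+L4 (α=2/7) → [1453/42, 3623/42, 2608/21]
+L5 (α=1) → [65, 5, 3]
+L6 (α=4/7) → [1039/7, 79/7, 405/7]
= [148, 11, 58]

query (2,0) [L1,L2,L3,L4,L5,L7] — begin 0,0,0
+L1 (α=6/7) → [1038/7, 210, 690/7]
+L2 (α=1/8) → [1207/8, 1617/8, 179/2]
+L3 (α=1/2) → [1951/16, 1713/16, 271/4]
+L4 (α=2/3) → [4543/48, 6449/48, 157/4]
+L5 (α=1/4) → [7215/64, 9473/64, 719/16]
+L7 (α=3/4) → [14127/256, 25601/256, 12047/64]
= [55, 100, 188]

(3,1) stack=L1,L2,L3,L4,L5,L7; from [0,0,0]:
after L1 α=1/7: [58/7, 248/7, 200/7]
after L2 α=1/2: [1717/14, 1389/14, 121/7]
after L3 α=3/7: [7319/49, 4059/49, 5524/49]
after L4 α=1/4: [11199/98, 6021/49, 20149/196]
after L5 α=0: [11199/98, 6021/49, 20149/196]
after L7 α=1/3: [21734/147, 5337/49, 8023/98]
rounded: [148, 109, 82]


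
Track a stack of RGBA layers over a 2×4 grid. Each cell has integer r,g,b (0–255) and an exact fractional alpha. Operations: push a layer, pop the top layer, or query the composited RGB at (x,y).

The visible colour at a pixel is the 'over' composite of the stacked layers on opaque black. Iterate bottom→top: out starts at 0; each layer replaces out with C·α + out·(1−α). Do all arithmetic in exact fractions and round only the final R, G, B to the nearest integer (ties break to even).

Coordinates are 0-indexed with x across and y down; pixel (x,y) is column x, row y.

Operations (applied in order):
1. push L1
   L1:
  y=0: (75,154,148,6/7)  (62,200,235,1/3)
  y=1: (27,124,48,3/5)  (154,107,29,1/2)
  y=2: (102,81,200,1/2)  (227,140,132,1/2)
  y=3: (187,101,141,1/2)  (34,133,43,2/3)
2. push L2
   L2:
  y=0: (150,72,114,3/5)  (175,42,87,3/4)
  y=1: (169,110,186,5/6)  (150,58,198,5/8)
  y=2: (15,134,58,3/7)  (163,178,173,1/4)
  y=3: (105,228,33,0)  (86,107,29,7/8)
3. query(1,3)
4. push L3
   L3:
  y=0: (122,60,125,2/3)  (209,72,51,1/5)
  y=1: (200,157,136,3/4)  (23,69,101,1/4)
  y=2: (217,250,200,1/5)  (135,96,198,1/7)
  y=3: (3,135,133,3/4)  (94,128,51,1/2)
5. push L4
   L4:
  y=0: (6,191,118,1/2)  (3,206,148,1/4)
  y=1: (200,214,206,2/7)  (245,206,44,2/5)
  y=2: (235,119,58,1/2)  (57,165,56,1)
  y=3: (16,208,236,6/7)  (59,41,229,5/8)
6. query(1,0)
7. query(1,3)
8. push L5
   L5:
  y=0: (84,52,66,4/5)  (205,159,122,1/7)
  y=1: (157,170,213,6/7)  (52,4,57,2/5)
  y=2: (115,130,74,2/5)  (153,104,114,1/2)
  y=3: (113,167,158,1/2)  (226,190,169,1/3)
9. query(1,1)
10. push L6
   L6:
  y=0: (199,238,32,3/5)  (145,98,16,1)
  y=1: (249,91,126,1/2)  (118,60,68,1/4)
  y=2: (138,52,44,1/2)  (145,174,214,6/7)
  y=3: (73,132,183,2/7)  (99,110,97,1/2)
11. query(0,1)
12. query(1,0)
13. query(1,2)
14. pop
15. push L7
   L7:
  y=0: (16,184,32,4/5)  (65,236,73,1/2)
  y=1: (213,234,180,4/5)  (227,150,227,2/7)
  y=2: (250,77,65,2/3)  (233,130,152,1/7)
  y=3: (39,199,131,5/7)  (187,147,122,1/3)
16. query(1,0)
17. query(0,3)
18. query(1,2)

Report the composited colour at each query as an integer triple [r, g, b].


(1,3) stack=L1,L2; from [0,0,0]:
L1 α=2/3: [68/3, 266/3, 86/3]
L2 α=7/8: [937/12, 2513/24, 695/24]
→ [78, 105, 29]

(1,0) stack=L1,L2,L3,L4; from [0,0,0]:
after L1 α=1/3: [62/3, 200/3, 235/3]
after L2 α=3/4: [1637/12, 289/6, 509/6]
after L3 α=1/5: [2264/15, 794/15, 1171/15]
after L4 α=1/4: [2279/20, 456/5, 1911/20]
= [114, 91, 96]

(1,3) stack=L1,L2,L3,L4; from [0,0,0]:
+L1 (α=2/3) → [68/3, 266/3, 86/3]
+L2 (α=7/8) → [937/12, 2513/24, 695/24]
+L3 (α=1/2) → [2065/24, 5585/48, 1919/48]
+L4 (α=5/8) → [4425/64, 8865/128, 20239/128]
rounded: [69, 69, 158]

at x=1,y=1 over L1,L2,L3,L4,L5:
+L1 (α=1/2) → [77, 107/2, 29/2]
+L2 (α=5/8) → [981/8, 901/16, 2067/16]
+L3 (α=1/4) → [3127/32, 3807/64, 7817/64]
+L4 (α=2/5) → [25061/160, 37789/320, 29083/320]
+L5 (α=2/5) → [91823/800, 115927/1600, 123729/1600]
→ [115, 72, 77]

query (0,1) [L1,L2,L3,L4,L5,L6] — begin 0,0,0
after L1 α=3/5: [81/5, 372/5, 144/5]
after L2 α=5/6: [2153/15, 1561/15, 799/5]
after L3 α=3/4: [11153/60, 4313/30, 2839/20]
after L4 α=2/7: [2279/12, 983/6, 641/4]
after L5 α=6/7: [13583/84, 7103/42, 5753/28]
after L6 α=1/2: [34499/168, 10925/84, 9281/56]
= [205, 130, 166]

(1,0) stack=L1,L2,L3,L4,L5,L6; from [0,0,0]:
+L1 (α=1/3) → [62/3, 200/3, 235/3]
+L2 (α=3/4) → [1637/12, 289/6, 509/6]
+L3 (α=1/5) → [2264/15, 794/15, 1171/15]
+L4 (α=1/4) → [2279/20, 456/5, 1911/20]
+L5 (α=1/7) → [8887/70, 3531/35, 6953/70]
+L6 (α=1) → [145, 98, 16]
= [145, 98, 16]

query (1,2) [L1,L2,L3,L4,L5,L6] — begin 0,0,0
L1 α=1/2: [227/2, 70, 66]
L2 α=1/4: [1007/8, 97, 371/4]
L3 α=1/7: [3561/28, 678/7, 1509/14]
L4 α=1: [57, 165, 56]
L5 α=1/2: [105, 269/2, 85]
L6 α=6/7: [975/7, 2357/14, 1369/7]
= [139, 168, 196]

query (1,0) [L1,L2,L3,L4,L5,L7] — begin 0,0,0
L1 α=1/3: [62/3, 200/3, 235/3]
L2 α=3/4: [1637/12, 289/6, 509/6]
L3 α=1/5: [2264/15, 794/15, 1171/15]
L4 α=1/4: [2279/20, 456/5, 1911/20]
L5 α=1/7: [8887/70, 3531/35, 6953/70]
L7 α=1/2: [13437/140, 11791/70, 12063/140]
rounded: [96, 168, 86]

query (0,3) [L1,L2,L3,L4,L5,L7] — begin 0,0,0
after L1 α=1/2: [187/2, 101/2, 141/2]
after L2 α=0: [187/2, 101/2, 141/2]
after L3 α=3/4: [205/8, 911/8, 939/8]
after L4 α=6/7: [139/8, 10895/56, 12267/56]
after L5 α=1/2: [1043/16, 20247/112, 21115/112]
after L7 α=5/7: [2603/56, 75967/392, 57795/392]
= [46, 194, 147]

at x=1,y=2 over L1,L2,L3,L4,L5,L7:
+L1 (α=1/2) → [227/2, 70, 66]
+L2 (α=1/4) → [1007/8, 97, 371/4]
+L3 (α=1/7) → [3561/28, 678/7, 1509/14]
+L4 (α=1) → [57, 165, 56]
+L5 (α=1/2) → [105, 269/2, 85]
+L7 (α=1/7) → [863/7, 937/7, 662/7]
= [123, 134, 95]


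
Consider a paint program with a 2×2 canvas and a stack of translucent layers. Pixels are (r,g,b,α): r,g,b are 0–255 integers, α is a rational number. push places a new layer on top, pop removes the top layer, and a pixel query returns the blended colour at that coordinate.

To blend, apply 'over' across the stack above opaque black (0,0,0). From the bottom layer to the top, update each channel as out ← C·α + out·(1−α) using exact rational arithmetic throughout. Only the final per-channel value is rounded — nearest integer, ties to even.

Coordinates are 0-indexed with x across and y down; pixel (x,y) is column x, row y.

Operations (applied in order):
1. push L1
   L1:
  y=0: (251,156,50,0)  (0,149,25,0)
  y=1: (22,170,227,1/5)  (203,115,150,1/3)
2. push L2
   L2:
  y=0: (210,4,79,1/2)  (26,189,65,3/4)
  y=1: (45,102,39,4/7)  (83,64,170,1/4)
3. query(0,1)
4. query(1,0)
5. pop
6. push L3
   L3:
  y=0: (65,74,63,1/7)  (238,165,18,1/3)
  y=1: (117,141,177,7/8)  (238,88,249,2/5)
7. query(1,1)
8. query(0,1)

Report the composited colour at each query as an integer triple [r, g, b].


query (0,1) [L1,L2] — begin 0,0,0
L1 α=1/5: [22/5, 34, 227/5]
L2 α=4/7: [138/5, 510/7, 1461/35]
= [28, 73, 42]

query (1,0) [L1,L2] — begin 0,0,0
L1 α=0: [0, 0, 0]
L2 α=3/4: [39/2, 567/4, 195/4]
= [20, 142, 49]

(1,1) stack=L1,L3; from [0,0,0]:
after L1 α=1/3: [203/3, 115/3, 50]
after L3 α=2/5: [679/5, 291/5, 648/5]
→ [136, 58, 130]

at x=0,y=1 over L1,L3:
L1 α=1/5: [22/5, 34, 227/5]
L3 α=7/8: [4117/40, 1021/8, 3211/20]
rounded: [103, 128, 161]


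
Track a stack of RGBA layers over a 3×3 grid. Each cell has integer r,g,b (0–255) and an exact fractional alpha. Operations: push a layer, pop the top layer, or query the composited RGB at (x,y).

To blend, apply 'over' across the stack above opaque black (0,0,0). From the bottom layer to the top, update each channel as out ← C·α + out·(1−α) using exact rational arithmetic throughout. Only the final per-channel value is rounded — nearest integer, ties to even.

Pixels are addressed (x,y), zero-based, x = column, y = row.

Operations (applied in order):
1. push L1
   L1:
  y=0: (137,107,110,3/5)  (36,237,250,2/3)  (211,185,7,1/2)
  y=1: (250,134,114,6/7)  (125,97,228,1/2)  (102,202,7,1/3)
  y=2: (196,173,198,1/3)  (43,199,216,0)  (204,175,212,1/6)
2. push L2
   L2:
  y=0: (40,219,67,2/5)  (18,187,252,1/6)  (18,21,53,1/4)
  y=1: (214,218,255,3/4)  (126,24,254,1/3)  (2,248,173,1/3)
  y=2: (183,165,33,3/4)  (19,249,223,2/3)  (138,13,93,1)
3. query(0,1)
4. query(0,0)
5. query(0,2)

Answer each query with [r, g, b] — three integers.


query (0,1) [L1,L2] — begin 0,0,0
L1 α=6/7: [1500/7, 804/7, 684/7]
L2 α=3/4: [2997/14, 2691/14, 6039/28]
rounded: [214, 192, 216]

query (0,0) [L1,L2] — begin 0,0,0
L1 α=3/5: [411/5, 321/5, 66]
L2 α=2/5: [1633/25, 3153/25, 332/5]
rounded: [65, 126, 66]

(0,2) stack=L1,L2; from [0,0,0]:
after L1 α=1/3: [196/3, 173/3, 66]
after L2 α=3/4: [1843/12, 829/6, 165/4]
→ [154, 138, 41]


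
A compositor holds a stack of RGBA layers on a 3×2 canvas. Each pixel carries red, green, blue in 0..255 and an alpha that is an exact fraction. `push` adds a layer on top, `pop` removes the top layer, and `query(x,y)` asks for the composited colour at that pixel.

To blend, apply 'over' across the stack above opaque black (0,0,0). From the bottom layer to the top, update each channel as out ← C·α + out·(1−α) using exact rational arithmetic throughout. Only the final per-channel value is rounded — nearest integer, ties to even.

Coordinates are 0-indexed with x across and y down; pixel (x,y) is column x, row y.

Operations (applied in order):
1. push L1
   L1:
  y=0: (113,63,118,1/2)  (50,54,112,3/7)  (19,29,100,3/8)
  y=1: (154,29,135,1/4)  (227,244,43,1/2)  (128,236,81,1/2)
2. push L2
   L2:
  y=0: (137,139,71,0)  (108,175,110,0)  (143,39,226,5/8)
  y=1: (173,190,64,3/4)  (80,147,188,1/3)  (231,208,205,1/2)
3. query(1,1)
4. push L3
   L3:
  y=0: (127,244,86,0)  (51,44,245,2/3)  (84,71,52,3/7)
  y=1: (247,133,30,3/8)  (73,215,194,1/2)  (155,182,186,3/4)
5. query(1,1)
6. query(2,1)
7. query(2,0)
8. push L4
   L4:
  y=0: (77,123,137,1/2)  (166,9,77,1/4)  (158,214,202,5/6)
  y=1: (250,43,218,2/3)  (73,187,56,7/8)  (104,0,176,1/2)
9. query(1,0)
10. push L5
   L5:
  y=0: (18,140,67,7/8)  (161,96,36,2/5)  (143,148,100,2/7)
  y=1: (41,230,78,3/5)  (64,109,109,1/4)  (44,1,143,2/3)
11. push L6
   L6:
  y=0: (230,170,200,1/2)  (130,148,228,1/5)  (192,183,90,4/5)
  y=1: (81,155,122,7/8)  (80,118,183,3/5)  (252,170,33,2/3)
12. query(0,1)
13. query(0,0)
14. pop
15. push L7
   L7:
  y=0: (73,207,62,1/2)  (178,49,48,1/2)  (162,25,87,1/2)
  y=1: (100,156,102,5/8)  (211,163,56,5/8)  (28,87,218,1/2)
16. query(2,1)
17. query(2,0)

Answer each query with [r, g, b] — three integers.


at x=1,y=1 over L1,L2:
after L1 α=1/2: [227/2, 122, 43/2]
after L2 α=1/3: [307/3, 391/3, 77]
rounded: [102, 130, 77]

(1,1) stack=L1,L2,L3; from [0,0,0]:
+L1 (α=1/2) → [227/2, 122, 43/2]
+L2 (α=1/3) → [307/3, 391/3, 77]
+L3 (α=1/2) → [263/3, 518/3, 271/2]
→ [88, 173, 136]

query (2,1) [L1,L2,L3] — begin 0,0,0
+L1 (α=1/2) → [64, 118, 81/2]
+L2 (α=1/2) → [295/2, 163, 491/4]
+L3 (α=3/4) → [1225/8, 709/4, 2723/16]
= [153, 177, 170]

at x=2,y=0 over L1,L2,L3:
L1 α=3/8: [57/8, 87/8, 75/2]
L2 α=5/8: [5891/64, 1821/64, 2485/16]
L3 α=3/7: [9923/112, 747/16, 3109/28]
= [89, 47, 111]

at x=1,y=0 over L1,L2,L3,L4:
+L1 (α=3/7) → [150/7, 162/7, 48]
+L2 (α=0) → [150/7, 162/7, 48]
+L3 (α=2/3) → [288/7, 778/21, 538/3]
+L4 (α=1/4) → [1013/14, 841/28, 615/4]
rounded: [72, 30, 154]

query (0,1) [L1,L2,L3,L4,L5,L6] — begin 0,0,0
after L1 α=1/4: [77/2, 29/4, 135/4]
after L2 α=3/4: [1115/8, 2309/16, 903/16]
after L3 α=3/8: [11503/64, 17929/128, 5955/128]
after L4 α=2/3: [14501/64, 28937/384, 61763/384]
after L5 α=3/5: [18437/160, 161417/960, 106691/960]
after L6 α=7/8: [109157/1280, 1203017/7680, 926531/7680]
→ [85, 157, 121]

(0,0) stack=L1,L2,L3,L4,L5,L6; from [0,0,0]:
+L1 (α=1/2) → [113/2, 63/2, 59]
+L2 (α=0) → [113/2, 63/2, 59]
+L3 (α=0) → [113/2, 63/2, 59]
+L4 (α=1/2) → [267/4, 309/4, 98]
+L5 (α=7/8) → [771/32, 4229/32, 567/8]
+L6 (α=1/2) → [8131/64, 9669/64, 2167/16]
= [127, 151, 135]

(2,1) stack=L1,L2,L3,L4,L5,L7; from [0,0,0]:
L1 α=1/2: [64, 118, 81/2]
L2 α=1/2: [295/2, 163, 491/4]
L3 α=3/4: [1225/8, 709/4, 2723/16]
L4 α=1/2: [2057/16, 709/8, 5539/32]
L5 α=2/3: [1155/16, 725/24, 4897/32]
L7 α=1/2: [1603/32, 2813/48, 11873/64]
= [50, 59, 186]

(2,0) stack=L1,L2,L3,L4,L5,L7; from [0,0,0]:
after L1 α=3/8: [57/8, 87/8, 75/2]
after L2 α=5/8: [5891/64, 1821/64, 2485/16]
after L3 α=3/7: [9923/112, 747/16, 3109/28]
after L4 α=5/6: [32801/224, 17867/96, 10463/56]
after L5 α=2/7: [228069/1568, 117751/672, 63515/392]
after L7 α=1/2: [482085/3136, 134551/1344, 97619/784]
rounded: [154, 100, 125]


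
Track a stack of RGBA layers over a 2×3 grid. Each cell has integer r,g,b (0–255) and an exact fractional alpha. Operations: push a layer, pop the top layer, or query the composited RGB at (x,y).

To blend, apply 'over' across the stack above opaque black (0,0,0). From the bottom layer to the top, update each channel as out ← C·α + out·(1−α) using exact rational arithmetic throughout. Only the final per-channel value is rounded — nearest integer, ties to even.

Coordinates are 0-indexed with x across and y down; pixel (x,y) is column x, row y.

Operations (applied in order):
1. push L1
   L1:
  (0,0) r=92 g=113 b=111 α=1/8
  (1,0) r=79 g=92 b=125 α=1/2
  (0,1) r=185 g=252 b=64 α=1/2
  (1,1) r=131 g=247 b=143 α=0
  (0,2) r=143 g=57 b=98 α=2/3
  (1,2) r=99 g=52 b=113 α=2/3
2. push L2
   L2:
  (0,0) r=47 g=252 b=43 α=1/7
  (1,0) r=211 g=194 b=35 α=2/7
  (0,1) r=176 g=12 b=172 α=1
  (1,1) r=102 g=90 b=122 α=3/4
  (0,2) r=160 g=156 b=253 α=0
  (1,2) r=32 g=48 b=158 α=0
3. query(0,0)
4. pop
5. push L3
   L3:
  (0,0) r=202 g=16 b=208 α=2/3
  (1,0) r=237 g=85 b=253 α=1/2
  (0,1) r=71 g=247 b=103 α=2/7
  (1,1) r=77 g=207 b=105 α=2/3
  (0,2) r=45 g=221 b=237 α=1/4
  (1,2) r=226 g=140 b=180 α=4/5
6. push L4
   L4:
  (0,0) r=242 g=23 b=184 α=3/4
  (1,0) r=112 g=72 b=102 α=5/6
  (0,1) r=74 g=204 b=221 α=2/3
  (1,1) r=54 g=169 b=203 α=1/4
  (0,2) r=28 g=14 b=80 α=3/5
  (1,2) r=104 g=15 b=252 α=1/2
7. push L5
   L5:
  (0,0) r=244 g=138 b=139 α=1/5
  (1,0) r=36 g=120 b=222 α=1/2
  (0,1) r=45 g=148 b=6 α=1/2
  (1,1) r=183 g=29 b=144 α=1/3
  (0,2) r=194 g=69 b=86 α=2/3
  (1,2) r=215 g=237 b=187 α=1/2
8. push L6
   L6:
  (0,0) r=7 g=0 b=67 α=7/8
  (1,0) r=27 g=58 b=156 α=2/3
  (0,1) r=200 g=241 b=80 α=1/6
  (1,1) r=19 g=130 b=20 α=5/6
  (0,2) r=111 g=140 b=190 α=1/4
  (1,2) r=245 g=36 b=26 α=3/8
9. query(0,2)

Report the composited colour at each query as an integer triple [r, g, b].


(0,0) stack=L1,L2; from [0,0,0]:
+L1 (α=1/8) → [23/2, 113/8, 111/8]
+L2 (α=1/7) → [116/7, 1347/28, 505/28]
= [17, 48, 18]

query (0,2) [L1,L3,L4,L5,L6] — begin 0,0,0
after L1 α=2/3: [286/3, 38, 196/3]
after L3 α=1/4: [331/4, 335/4, 433/4]
after L4 α=3/5: [499/10, 419/10, 913/10]
after L5 α=2/3: [4379/30, 1799/30, 2633/30]
after L6 α=1/4: [5489/40, 3199/40, 4533/40]
= [137, 80, 113]
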